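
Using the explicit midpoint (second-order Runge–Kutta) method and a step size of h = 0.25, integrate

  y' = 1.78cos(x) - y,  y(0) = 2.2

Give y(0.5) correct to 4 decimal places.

Midpoint: k1 = f(x_n, y_n); k2 = f(x_n + h/2, y_n + (h/2)·k1); y_{n+1} = y_n + h·k2.
x=0.000000, y=2.200000:
  k1 = f(0.000000, 2.200000) = -0.420000
  k2 = f(0.125000, 2.147500) = -0.381388
  y ← 2.200000 + 0.25·(-0.381388) = 2.104653
x=0.250000, y=2.104653:
  k1 = f(0.250000, 2.104653) = -0.379989
  k2 = f(0.375000, 2.057154) = -0.400851
  y ← 2.104653 + 0.25·(-0.400851) = 2.004440
y(0.5) ≈ 2.0044

2.0044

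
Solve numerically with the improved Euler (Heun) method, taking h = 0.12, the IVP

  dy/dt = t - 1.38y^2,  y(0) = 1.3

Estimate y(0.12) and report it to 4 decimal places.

Heun: k1 = f(t_n, y_n); k2 = f(t_n + h, y_n + h·k1); y_{n+1} = y_n + (h/2)·(k1 + k2).
t=0.000000, y=1.300000:
  k1 = f(0.000000, 1.300000) = -2.332200
  k2 = f(0.120000, 1.020136) = -1.316135
  y ← 1.300000 + (0.12/2)·(-2.332200 + (-1.316135)) = 1.081100
y(0.12) ≈ 1.0811

1.0811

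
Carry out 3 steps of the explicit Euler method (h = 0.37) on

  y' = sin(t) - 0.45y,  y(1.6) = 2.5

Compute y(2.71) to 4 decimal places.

Euler: y_{n+1} = y_n + h·f(t_n, y_n).
t=1.600000, y=2.500000: f=-0.125426 → y ← 2.500000 + 0.37·(-0.125426) = 2.453592
t=1.970000, y=2.453592: f=-0.182746 → y ← 2.453592 + 0.37·(-0.182746) = 2.385976
t=2.340000, y=2.385976: f=-0.355225 → y ← 2.385976 + 0.37·(-0.355225) = 2.254543
y(2.71) ≈ 2.2545

2.2545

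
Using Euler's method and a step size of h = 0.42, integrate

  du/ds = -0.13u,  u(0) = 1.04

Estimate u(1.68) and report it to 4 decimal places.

Euler: u_{n+1} = u_n + h·f(s_n, u_n).
s=0.000000, u=1.040000: f=-0.135200 → u ← 1.040000 + 0.42·(-0.135200) = 0.983216
s=0.420000, u=0.983216: f=-0.127818 → u ← 0.983216 + 0.42·(-0.127818) = 0.929532
s=0.840000, u=0.929532: f=-0.120839 → u ← 0.929532 + 0.42·(-0.120839) = 0.878780
s=1.260000, u=0.878780: f=-0.114241 → u ← 0.878780 + 0.42·(-0.114241) = 0.830799
u(1.68) ≈ 0.8308

0.8308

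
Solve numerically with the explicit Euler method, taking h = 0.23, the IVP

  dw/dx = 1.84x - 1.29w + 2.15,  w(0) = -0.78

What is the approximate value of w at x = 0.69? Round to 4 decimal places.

1.0787

Euler: w_{n+1} = w_n + h·f(x_n, w_n).
x=0.000000, w=-0.780000: f=3.156200 → w ← -0.780000 + 0.23·3.156200 = -0.054074
x=0.230000, w=-0.054074: f=2.642955 → w ← -0.054074 + 0.23·2.642955 = 0.553806
x=0.460000, w=0.553806: f=2.281991 → w ← 0.553806 + 0.23·2.281991 = 1.078664
w(0.69) ≈ 1.0787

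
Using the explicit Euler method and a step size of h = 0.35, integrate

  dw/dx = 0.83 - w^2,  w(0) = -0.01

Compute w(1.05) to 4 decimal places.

Euler: w_{n+1} = w_n + h·f(x_n, w_n).
x=0.000000, w=-0.010000: f=0.829900 → w ← -0.010000 + 0.35·0.829900 = 0.280465
x=0.350000, w=0.280465: f=0.751339 → w ← 0.280465 + 0.35·0.751339 = 0.543434
x=0.700000, w=0.543434: f=0.534680 → w ← 0.543434 + 0.35·0.534680 = 0.730572
w(1.05) ≈ 0.7306

0.7306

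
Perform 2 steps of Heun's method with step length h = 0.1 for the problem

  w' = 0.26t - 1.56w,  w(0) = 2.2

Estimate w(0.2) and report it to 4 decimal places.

1.6175

Heun: k1 = f(t_n, w_n); k2 = f(t_n + h, w_n + h·k1); w_{n+1} = w_n + (h/2)·(k1 + k2).
t=0.000000, w=2.200000:
  k1 = f(0.000000, 2.200000) = -3.432000
  k2 = f(0.100000, 1.856800) = -2.870608
  w ← 2.200000 + (0.1/2)·(-3.432000 + (-2.870608)) = 1.884870
t=0.100000, w=1.884870:
  k1 = f(0.100000, 1.884870) = -2.914397
  k2 = f(0.200000, 1.593430) = -2.433751
  w ← 1.884870 + (0.1/2)·(-2.914397 + (-2.433751)) = 1.617462
w(0.2) ≈ 1.6175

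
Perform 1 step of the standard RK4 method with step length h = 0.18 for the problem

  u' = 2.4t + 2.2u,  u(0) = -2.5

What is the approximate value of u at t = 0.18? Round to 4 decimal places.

RK4: k1 = f(t_n, u_n); k2 = f(t_n + h/2, u_n + (h/2)·k1); k3 = f(t_n + h/2, u_n + (h/2)·k2); k4 = f(t_n + h, u_n + h·k3); u_{n+1} = u_n + (h/6)·(k1 + 2k2 + 2k3 + k4).
t=0.000000, u=-2.500000:
  k1 = f(0.000000, -2.500000) = -5.500000
  k2 = f(0.090000, -2.995000) = -6.373000
  k3 = f(0.090000, -3.073570) = -6.545854
  k4 = f(0.180000, -3.678254) = -7.660158
  u ← -2.500000 + (0.18/6)·(k1 + 2k2 + 2k3 + k4) = -3.669936
u(0.18) ≈ -3.6699

-3.6699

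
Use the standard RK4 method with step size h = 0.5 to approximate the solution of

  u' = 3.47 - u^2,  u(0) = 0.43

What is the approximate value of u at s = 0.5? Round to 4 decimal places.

1.4953

RK4: k1 = f(s_n, u_n); k2 = f(s_n + h/2, u_n + (h/2)·k1); k3 = f(s_n + h/2, u_n + (h/2)·k2); k4 = f(s_n + h, u_n + h·k3); u_{n+1} = u_n + (h/6)·(k1 + 2k2 + 2k3 + k4).
s=0.000000, u=0.430000:
  k1 = f(0.000000, 0.430000) = 3.285100
  k2 = f(0.250000, 1.251275) = 1.904311
  k3 = f(0.250000, 0.906078) = 2.649023
  k4 = f(0.500000, 1.754512) = 0.391689
  u ← 0.430000 + (0.5/6)·(k1 + 2k2 + 2k3 + k4) = 1.495288
u(0.5) ≈ 1.4953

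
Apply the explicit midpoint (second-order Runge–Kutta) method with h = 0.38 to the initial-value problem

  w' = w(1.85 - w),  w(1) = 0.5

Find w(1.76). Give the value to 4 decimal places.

1.1166

Midpoint: k1 = f(x_n, w_n); k2 = f(x_n + h/2, w_n + (h/2)·k1); w_{n+1} = w_n + h·k2.
x=1.000000, w=0.500000:
  k1 = f(1.000000, 0.500000) = 0.675000
  k2 = f(1.190000, 0.628250) = 0.767564
  w ← 0.500000 + 0.38·0.767564 = 0.791674
x=1.380000, w=0.791674:
  k1 = f(1.380000, 0.791674) = 0.837849
  k2 = f(1.570000, 0.950866) = 0.854956
  w ← 0.791674 + 0.38·0.854956 = 1.116558
w(1.76) ≈ 1.1166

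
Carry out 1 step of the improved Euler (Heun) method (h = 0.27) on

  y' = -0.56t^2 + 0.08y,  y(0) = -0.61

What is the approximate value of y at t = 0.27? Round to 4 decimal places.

-0.6288

Heun: k1 = f(t_n, y_n); k2 = f(t_n + h, y_n + h·k1); y_{n+1} = y_n + (h/2)·(k1 + k2).
t=0.000000, y=-0.610000:
  k1 = f(0.000000, -0.610000) = -0.048800
  k2 = f(0.270000, -0.623176) = -0.090678
  y ← -0.610000 + (0.27/2)·(-0.048800 + (-0.090678)) = -0.628830
y(0.27) ≈ -0.6288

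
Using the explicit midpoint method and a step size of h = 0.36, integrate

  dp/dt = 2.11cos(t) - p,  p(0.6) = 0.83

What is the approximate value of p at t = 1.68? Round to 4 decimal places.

0.6909

Midpoint: k1 = f(t_n, p_n); k2 = f(t_n + h/2, p_n + (h/2)·k1); p_{n+1} = p_n + h·k2.
t=0.600000, p=0.830000:
  k1 = f(0.600000, 0.830000) = 0.911458
  k2 = f(0.780000, 0.994062) = 0.505965
  p ← 0.830000 + 0.36·0.505965 = 1.012147
t=0.960000, p=1.012147:
  k1 = f(0.960000, 1.012147) = 0.197980
  k2 = f(1.140000, 1.047784) = -0.166659
  p ← 1.012147 + 0.36·(-0.166659) = 0.952150
t=1.320000, p=0.952150:
  k1 = f(1.320000, 0.952150) = -0.428500
  k2 = f(1.500000, 0.875020) = -0.725765
  p ← 0.952150 + 0.36·(-0.725765) = 0.690875
p(1.68) ≈ 0.6909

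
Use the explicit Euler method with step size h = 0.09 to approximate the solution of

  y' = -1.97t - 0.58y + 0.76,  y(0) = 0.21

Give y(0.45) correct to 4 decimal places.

0.3173

Euler: y_{n+1} = y_n + h·f(t_n, y_n).
t=0.000000, y=0.210000: f=0.638200 → y ← 0.210000 + 0.09·0.638200 = 0.267438
t=0.090000, y=0.267438: f=0.427586 → y ← 0.267438 + 0.09·0.427586 = 0.305921
t=0.180000, y=0.305921: f=0.227966 → y ← 0.305921 + 0.09·0.227966 = 0.326438
t=0.270000, y=0.326438: f=0.038766 → y ← 0.326438 + 0.09·0.038766 = 0.329927
t=0.360000, y=0.329927: f=-0.140557 → y ← 0.329927 + 0.09·(-0.140557) = 0.317276
y(0.45) ≈ 0.3173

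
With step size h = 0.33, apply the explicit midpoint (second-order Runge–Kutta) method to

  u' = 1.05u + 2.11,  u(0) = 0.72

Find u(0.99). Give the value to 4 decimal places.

5.5856

Midpoint: k1 = f(x_n, u_n); k2 = f(x_n + h/2, u_n + (h/2)·k1); u_{n+1} = u_n + h·k2.
x=0.000000, u=0.720000:
  k1 = f(0.000000, 0.720000) = 2.866000
  k2 = f(0.165000, 1.192890) = 3.362534
  u ← 0.720000 + 0.33·3.362534 = 1.829636
x=0.330000, u=1.829636:
  k1 = f(0.330000, 1.829636) = 4.031118
  k2 = f(0.495000, 2.494771) = 4.729509
  u ← 1.829636 + 0.33·4.729509 = 3.390374
x=0.660000, u=3.390374:
  k1 = f(0.660000, 3.390374) = 5.669893
  k2 = f(0.825000, 4.325907) = 6.652202
  u ← 3.390374 + 0.33·6.652202 = 5.585601
u(0.99) ≈ 5.5856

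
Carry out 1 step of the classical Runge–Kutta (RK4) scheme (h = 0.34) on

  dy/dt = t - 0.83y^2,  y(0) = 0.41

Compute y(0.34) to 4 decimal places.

RK4: k1 = f(t_n, y_n); k2 = f(t_n + h/2, y_n + (h/2)·k1); k3 = f(t_n + h/2, y_n + (h/2)·k2); k4 = f(t_n + h, y_n + h·k3); y_{n+1} = y_n + (h/6)·(k1 + 2k2 + 2k3 + k4).
t=0.000000, y=0.410000:
  k1 = f(0.000000, 0.410000) = -0.139523
  k2 = f(0.170000, 0.386281) = 0.046153
  k3 = f(0.170000, 0.417846) = 0.025086
  k4 = f(0.340000, 0.418529) = 0.194612
  y ← 0.410000 + (0.34/6)·(k1 + 2k2 + 2k3 + k4) = 0.421195
y(0.34) ≈ 0.4212

0.4212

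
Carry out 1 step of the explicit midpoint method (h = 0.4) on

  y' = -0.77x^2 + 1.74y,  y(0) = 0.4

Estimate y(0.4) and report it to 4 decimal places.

Midpoint: k1 = f(x_n, y_n); k2 = f(x_n + h/2, y_n + (h/2)·k1); y_{n+1} = y_n + h·k2.
x=0.000000, y=0.400000:
  k1 = f(0.000000, 0.400000) = 0.696000
  k2 = f(0.200000, 0.539200) = 0.907408
  y ← 0.400000 + 0.4·0.907408 = 0.762963
y(0.4) ≈ 0.7630

0.7630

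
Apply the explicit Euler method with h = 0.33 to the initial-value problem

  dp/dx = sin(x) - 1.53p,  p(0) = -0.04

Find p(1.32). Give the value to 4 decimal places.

Euler: p_{n+1} = p_n + h·f(x_n, p_n).
x=0.000000, p=-0.040000: f=0.061200 → p ← -0.040000 + 0.33·0.061200 = -0.019804
x=0.330000, p=-0.019804: f=0.354343 → p ← -0.019804 + 0.33·0.354343 = 0.097129
x=0.660000, p=0.097129: f=0.464509 → p ← 0.097129 + 0.33·0.464509 = 0.250417
x=0.990000, p=0.250417: f=0.452888 → p ← 0.250417 + 0.33·0.452888 = 0.399870
p(1.32) ≈ 0.3999

0.3999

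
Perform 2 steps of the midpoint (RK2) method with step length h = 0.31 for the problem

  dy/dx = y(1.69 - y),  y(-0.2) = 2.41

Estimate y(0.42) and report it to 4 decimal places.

1.9375

Midpoint: k1 = f(x_n, y_n); k2 = f(x_n + h/2, y_n + (h/2)·k1); y_{n+1} = y_n + h·k2.
x=-0.200000, y=2.410000:
  k1 = f(-0.200000, 2.410000) = -1.735200
  k2 = f(-0.045000, 2.141044) = -0.965705
  y ← 2.410000 + 0.31·(-0.965705) = 2.110631
x=0.110000, y=2.110631:
  k1 = f(0.110000, 2.110631) = -0.887798
  k2 = f(0.265000, 1.973023) = -0.558410
  y ← 2.110631 + 0.31·(-0.558410) = 1.937524
y(0.42) ≈ 1.9375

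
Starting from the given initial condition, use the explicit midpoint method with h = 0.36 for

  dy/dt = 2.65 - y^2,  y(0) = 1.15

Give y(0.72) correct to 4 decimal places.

1.5220

Midpoint: k1 = f(t_n, y_n); k2 = f(t_n + h/2, y_n + (h/2)·k1); y_{n+1} = y_n + h·k2.
t=0.000000, y=1.150000:
  k1 = f(0.000000, 1.150000) = 1.327500
  k2 = f(0.180000, 1.388950) = 0.720818
  y ← 1.150000 + 0.36·0.720818 = 1.409494
t=0.360000, y=1.409494:
  k1 = f(0.360000, 1.409494) = 0.663325
  k2 = f(0.540000, 1.528893) = 0.312486
  y ← 1.409494 + 0.36·0.312486 = 1.521989
y(0.72) ≈ 1.5220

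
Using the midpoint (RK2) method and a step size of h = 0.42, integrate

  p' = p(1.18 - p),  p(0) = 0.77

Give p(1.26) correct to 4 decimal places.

1.0509

Midpoint: k1 = f(x_n, p_n); k2 = f(x_n + h/2, p_n + (h/2)·k1); p_{n+1} = p_n + h·k2.
x=0.000000, p=0.770000:
  k1 = f(0.000000, 0.770000) = 0.315700
  k2 = f(0.210000, 0.836297) = 0.287438
  p ← 0.770000 + 0.42·0.287438 = 0.890724
x=0.420000, p=0.890724:
  k1 = f(0.420000, 0.890724) = 0.257665
  k2 = f(0.630000, 0.944834) = 0.222193
  p ← 0.890724 + 0.42·0.222193 = 0.984045
x=0.840000, p=0.984045:
  k1 = f(0.840000, 0.984045) = 0.192829
  k2 = f(1.050000, 1.024539) = 0.159276
  p ← 0.984045 + 0.42·0.159276 = 1.050941
p(1.26) ≈ 1.0509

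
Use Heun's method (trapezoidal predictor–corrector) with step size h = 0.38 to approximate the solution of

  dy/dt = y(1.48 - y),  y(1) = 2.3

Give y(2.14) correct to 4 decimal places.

Heun: k1 = f(t_n, y_n); k2 = f(t_n + h, y_n + h·k1); y_{n+1} = y_n + (h/2)·(k1 + k2).
t=1.000000, y=2.300000:
  k1 = f(1.000000, 2.300000) = -1.886000
  k2 = f(1.380000, 1.583320) = -0.163589
  y ← 2.300000 + (0.38/2)·(-1.886000 + (-0.163589)) = 1.910578
t=1.380000, y=1.910578:
  k1 = f(1.380000, 1.910578) = -0.822653
  k2 = f(1.760000, 1.597970) = -0.188512
  y ← 1.910578 + (0.38/2)·(-0.822653 + (-0.188512)) = 1.718457
t=1.760000, y=1.718457:
  k1 = f(1.760000, 1.718457) = -0.409777
  k2 = f(2.140000, 1.562741) = -0.129303
  y ← 1.718457 + (0.38/2)·(-0.409777 + (-0.129303)) = 1.616031
y(2.14) ≈ 1.6160

1.6160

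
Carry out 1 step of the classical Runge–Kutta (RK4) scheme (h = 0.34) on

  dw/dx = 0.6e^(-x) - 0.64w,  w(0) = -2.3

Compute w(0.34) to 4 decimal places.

-1.6958

RK4: k1 = f(x_n, w_n); k2 = f(x_n + h/2, w_n + (h/2)·k1); k3 = f(x_n + h/2, w_n + (h/2)·k2); k4 = f(x_n + h, w_n + h·k3); w_{n+1} = w_n + (h/6)·(k1 + 2k2 + 2k3 + k4).
x=0.000000, w=-2.300000:
  k1 = f(0.000000, -2.300000) = 2.072000
  k2 = f(0.170000, -1.947760) = 1.752765
  k3 = f(0.170000, -2.002030) = 1.787498
  k4 = f(0.340000, -1.692251) = 1.510103
  w ← -2.300000 + (0.34/6)·(k1 + 2k2 + 2k3 + k4) = -1.695784
w(0.34) ≈ -1.6958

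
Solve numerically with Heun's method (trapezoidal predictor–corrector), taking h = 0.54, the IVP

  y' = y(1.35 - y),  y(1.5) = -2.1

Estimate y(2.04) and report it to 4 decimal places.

-16.0075

Heun: k1 = f(t_n, y_n); k2 = f(t_n + h, y_n + h·k1); y_{n+1} = y_n + (h/2)·(k1 + k2).
t=1.500000, y=-2.100000:
  k1 = f(1.500000, -2.100000) = -7.245000
  k2 = f(2.040000, -6.012300) = -44.264356
  y ← -2.100000 + (0.54/2)·(-7.245000 + (-44.264356)) = -16.007526
y(2.04) ≈ -16.0075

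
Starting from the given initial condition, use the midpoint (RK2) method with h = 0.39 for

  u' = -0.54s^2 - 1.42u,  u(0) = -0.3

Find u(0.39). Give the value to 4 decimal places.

Midpoint: k1 = f(s_n, u_n); k2 = f(s_n + h/2, u_n + (h/2)·k1); u_{n+1} = u_n + h·k2.
s=0.000000, u=-0.300000:
  k1 = f(0.000000, -0.300000) = 0.426000
  k2 = f(0.195000, -0.216930) = 0.287507
  u ← -0.300000 + 0.39·0.287507 = -0.187872
u(0.39) ≈ -0.1879

-0.1879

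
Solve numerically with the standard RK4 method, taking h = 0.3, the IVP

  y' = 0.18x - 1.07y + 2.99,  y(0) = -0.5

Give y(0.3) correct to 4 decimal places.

0.4118

RK4: k1 = f(x_n, y_n); k2 = f(x_n + h/2, y_n + (h/2)·k1); k3 = f(x_n + h/2, y_n + (h/2)·k2); k4 = f(x_n + h, y_n + h·k3); y_{n+1} = y_n + (h/6)·(k1 + 2k2 + 2k3 + k4).
x=0.000000, y=-0.500000:
  k1 = f(0.000000, -0.500000) = 3.525000
  k2 = f(0.150000, 0.028750) = 2.986238
  k3 = f(0.150000, -0.052064) = 3.072709
  k4 = f(0.300000, 0.421813) = 2.592660
  y ← -0.500000 + (0.3/6)·(k1 + 2k2 + 2k3 + k4) = 0.411778
y(0.3) ≈ 0.4118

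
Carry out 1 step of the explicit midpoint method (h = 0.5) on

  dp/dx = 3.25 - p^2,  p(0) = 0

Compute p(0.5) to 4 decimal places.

1.2949

Midpoint: k1 = f(x_n, p_n); k2 = f(x_n + h/2, p_n + (h/2)·k1); p_{n+1} = p_n + h·k2.
x=0.000000, p=0.000000:
  k1 = f(0.000000, 0.000000) = 3.250000
  k2 = f(0.250000, 0.812500) = 2.589844
  p ← 0.000000 + 0.5·2.589844 = 1.294922
p(0.5) ≈ 1.2949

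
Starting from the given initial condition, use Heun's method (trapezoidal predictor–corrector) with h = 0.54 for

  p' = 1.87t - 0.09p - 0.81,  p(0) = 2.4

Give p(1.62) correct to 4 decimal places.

3.2046

Heun: k1 = f(t_n, p_n); k2 = f(t_n + h, p_n + h·k1); p_{n+1} = p_n + (h/2)·(k1 + k2).
t=0.000000, p=2.400000:
  k1 = f(0.000000, 2.400000) = -1.026000
  k2 = f(0.540000, 1.845960) = 0.033664
  p ← 2.400000 + (0.54/2)·(-1.026000 + 0.033664) = 2.132069
t=0.540000, p=2.132069:
  k1 = f(0.540000, 2.132069) = 0.007914
  k2 = f(1.080000, 2.136343) = 1.017329
  p ← 2.132069 + (0.54/2)·(0.007914 + 1.017329) = 2.408885
t=1.080000, p=2.408885:
  k1 = f(1.080000, 2.408885) = 0.992800
  k2 = f(1.620000, 2.944997) = 1.954350
  p ← 2.408885 + (0.54/2)·(0.992800 + 1.954350) = 3.204615
p(1.62) ≈ 3.2046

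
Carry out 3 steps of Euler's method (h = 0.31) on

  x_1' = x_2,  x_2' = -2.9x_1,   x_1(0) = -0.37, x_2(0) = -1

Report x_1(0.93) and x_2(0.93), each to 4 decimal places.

-0.9043, 0.7413

Euler on (x_1,x_2): x_1_{n+1} = x_1_n + h·x_1', x_2_{n+1} = x_2_n + h·x_2'.
0.000000: (-0.370000, -1.000000); f=(-1.000000, 1.073000) → (-0.680000, -0.667370)
0.310000: (-0.680000, -0.667370); f=(-0.667370, 1.972000) → (-0.886885, -0.056050)
0.620000: (-0.886885, -0.056050); f=(-0.056050, 2.571966) → (-0.904260, 0.741259)
(x_1(0.93), x_2(0.93)) ≈ (-0.9043, 0.7413)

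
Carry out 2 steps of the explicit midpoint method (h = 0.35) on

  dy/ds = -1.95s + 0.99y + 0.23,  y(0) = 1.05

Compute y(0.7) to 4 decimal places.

1.7368

Midpoint: k1 = f(s_n, y_n); k2 = f(s_n + h/2, y_n + (h/2)·k1); y_{n+1} = y_n + h·k2.
s=0.000000, y=1.050000:
  k1 = f(0.000000, 1.050000) = 1.269500
  k2 = f(0.175000, 1.272163) = 1.148191
  y ← 1.050000 + 0.35·1.148191 = 1.451867
s=0.350000, y=1.451867:
  k1 = f(0.350000, 1.451867) = 0.984848
  k2 = f(0.525000, 1.624215) = 0.814223
  y ← 1.451867 + 0.35·0.814223 = 1.736845
y(0.7) ≈ 1.7368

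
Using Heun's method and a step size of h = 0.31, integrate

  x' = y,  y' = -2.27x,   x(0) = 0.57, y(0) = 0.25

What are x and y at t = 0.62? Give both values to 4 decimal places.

0.4662, -0.5708

Heun on (x,y): k1 = f(t_n, state_n); k2 = f(t_n + h, state_n + h·k1); state_{n+1} = state_n + (h/2)·(k1 + k2).
0.000000: (0.570000, 0.250000)
  k1 = (0.250000, -1.293900)
  predictor → (0.647500, -0.151109)
  k2 = (-0.151109, -1.469825)
  → (0.585328, -0.178377)
0.310000: (0.585328, -0.178377)
  k1 = (-0.178377, -1.328695)
  predictor → (0.530031, -0.590273)
  k2 = (-0.590273, -1.203171)
  → (0.466187, -0.570817)
(x(0.62), y(0.62)) ≈ (0.4662, -0.5708)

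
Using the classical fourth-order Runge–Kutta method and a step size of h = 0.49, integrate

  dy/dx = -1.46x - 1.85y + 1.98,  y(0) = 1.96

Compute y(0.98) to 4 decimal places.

RK4: k1 = f(x_n, y_n); k2 = f(x_n + h/2, y_n + (h/2)·k1); k3 = f(x_n + h/2, y_n + (h/2)·k2); k4 = f(x_n + h, y_n + h·k3); y_{n+1} = y_n + (h/6)·(k1 + 2k2 + 2k3 + k4).
x=0.000000, y=1.960000:
  k1 = f(0.000000, 1.960000) = -1.646000
  k2 = f(0.245000, 1.556730) = -1.257651
  k3 = f(0.245000, 1.651876) = -1.433670
  k4 = f(0.490000, 1.257502) = -1.061778
  y ← 1.960000 + (0.49/6)·(k1 + 2k2 + 2k3 + k4) = 1.299282
x=0.490000, y=1.299282:
  k1 = f(0.490000, 1.299282) = -1.139073
  k2 = f(0.735000, 1.020210) = -0.980488
  k3 = f(0.735000, 1.059063) = -1.052366
  k4 = f(0.980000, 0.783623) = -0.900502
  y ← 1.299282 + (0.49/6)·(k1 + 2k2 + 2k3 + k4) = 0.800684
y(0.98) ≈ 0.8007

0.8007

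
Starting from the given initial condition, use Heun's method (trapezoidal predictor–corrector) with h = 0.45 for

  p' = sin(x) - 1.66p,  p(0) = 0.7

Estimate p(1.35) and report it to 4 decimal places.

Heun: k1 = f(x_n, p_n); k2 = f(x_n + h, p_n + h·k1); p_{n+1} = p_n + (h/2)·(k1 + k2).
x=0.000000, p=0.700000:
  k1 = f(0.000000, 0.700000) = -1.162000
  k2 = f(0.450000, 0.177100) = 0.140980
  p ← 0.700000 + (0.45/2)·(-1.162000 + 0.140980) = 0.470270
x=0.450000, p=0.470270:
  k1 = f(0.450000, 0.470270) = -0.345683
  k2 = f(0.900000, 0.314713) = 0.260903
  p ← 0.470270 + (0.45/2)·(-0.345683 + 0.260903) = 0.451195
x=0.900000, p=0.451195:
  k1 = f(0.900000, 0.451195) = 0.034343
  k2 = f(1.350000, 0.466649) = 0.201085
  p ← 0.451195 + (0.45/2)·(0.034343 + 0.201085) = 0.504166
p(1.35) ≈ 0.5042

0.5042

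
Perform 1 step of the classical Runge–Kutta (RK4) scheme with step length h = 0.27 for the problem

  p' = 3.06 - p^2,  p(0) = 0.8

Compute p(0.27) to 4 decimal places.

1.3055

RK4: k1 = f(t_n, p_n); k2 = f(t_n + h/2, p_n + (h/2)·k1); k3 = f(t_n + h/2, p_n + (h/2)·k2); k4 = f(t_n + h, p_n + h·k3); p_{n+1} = p_n + (h/6)·(k1 + 2k2 + 2k3 + k4).
t=0.000000, p=0.800000:
  k1 = f(0.000000, 0.800000) = 2.420000
  k2 = f(0.135000, 1.126700) = 1.790547
  k3 = f(0.135000, 1.041724) = 1.974811
  k4 = f(0.270000, 1.333199) = 1.282580
  p ← 0.800000 + (0.27/6)·(k1 + 2k2 + 2k3 + k4) = 1.305498
p(0.27) ≈ 1.3055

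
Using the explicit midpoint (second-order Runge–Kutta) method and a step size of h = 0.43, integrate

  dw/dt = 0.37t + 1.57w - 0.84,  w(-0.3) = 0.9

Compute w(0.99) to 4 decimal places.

Midpoint: k1 = f(t_n, w_n); k2 = f(t_n + h/2, w_n + (h/2)·k1); w_{n+1} = w_n + h·k2.
t=-0.300000, w=0.900000:
  k1 = f(-0.300000, 0.900000) = 0.462000
  k2 = f(-0.085000, 0.999330) = 0.697498
  w ← 0.900000 + 0.43·0.697498 = 1.199924
t=0.130000, w=1.199924:
  k1 = f(0.130000, 1.199924) = 1.091981
  k2 = f(0.345000, 1.434700) = 1.540129
  w ← 1.199924 + 0.43·1.540129 = 1.862180
t=0.560000, w=1.862180:
  k1 = f(0.560000, 1.862180) = 2.290822
  k2 = f(0.775000, 2.354706) = 3.143639
  w ← 1.862180 + 0.43·3.143639 = 3.213945
w(0.99) ≈ 3.2139

3.2139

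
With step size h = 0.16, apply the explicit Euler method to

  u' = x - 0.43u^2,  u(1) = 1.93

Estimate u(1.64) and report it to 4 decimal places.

1.7982

Euler: u_{n+1} = u_n + h·f(x_n, u_n).
x=1.000000, u=1.930000: f=-0.601707 → u ← 1.930000 + 0.16·(-0.601707) = 1.833727
x=1.160000, u=1.833727: f=-0.285898 → u ← 1.833727 + 0.16·(-0.285898) = 1.787983
x=1.320000, u=1.787983: f=-0.054660 → u ← 1.787983 + 0.16·(-0.054660) = 1.779238
x=1.480000, u=1.779238: f=0.118755 → u ← 1.779238 + 0.16·0.118755 = 1.798238
u(1.64) ≈ 1.7982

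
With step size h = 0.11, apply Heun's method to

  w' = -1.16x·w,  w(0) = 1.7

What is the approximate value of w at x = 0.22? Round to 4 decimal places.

Heun: k1 = f(x_n, w_n); k2 = f(x_n + h, w_n + h·k1); w_{n+1} = w_n + (h/2)·(k1 + k2).
x=0.000000, w=1.700000:
  k1 = f(0.000000, 1.700000) = 0.000000
  k2 = f(0.110000, 1.700000) = -0.216920
  w ← 1.700000 + (0.11/2)·(0.000000 + (-0.216920)) = 1.688069
x=0.110000, w=1.688069:
  k1 = f(0.110000, 1.688069) = -0.215398
  k2 = f(0.220000, 1.664376) = -0.424749
  w ← 1.688069 + (0.11/2)·(-0.215398 + (-0.424749)) = 1.652861
w(0.22) ≈ 1.6529

1.6529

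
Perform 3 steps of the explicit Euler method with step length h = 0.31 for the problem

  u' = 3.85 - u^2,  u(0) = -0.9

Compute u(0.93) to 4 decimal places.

1.9558

Euler: u_{n+1} = u_n + h·f(x_n, u_n).
x=0.000000, u=-0.900000: f=3.040000 → u ← -0.900000 + 0.31·3.040000 = 0.042400
x=0.310000, u=0.042400: f=3.848202 → u ← 0.042400 + 0.31·3.848202 = 1.235343
x=0.620000, u=1.235343: f=2.323928 → u ← 1.235343 + 0.31·2.323928 = 1.955761
u(0.93) ≈ 1.9558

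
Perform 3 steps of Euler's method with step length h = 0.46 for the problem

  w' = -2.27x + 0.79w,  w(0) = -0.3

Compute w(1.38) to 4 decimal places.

-2.3759

Euler: w_{n+1} = w_n + h·f(x_n, w_n).
x=0.000000, w=-0.300000: f=-0.237000 → w ← -0.300000 + 0.46·(-0.237000) = -0.409020
x=0.460000, w=-0.409020: f=-1.367326 → w ← -0.409020 + 0.46·(-1.367326) = -1.037990
x=0.920000, w=-1.037990: f=-2.908412 → w ← -1.037990 + 0.46·(-2.908412) = -2.375859
w(1.38) ≈ -2.3759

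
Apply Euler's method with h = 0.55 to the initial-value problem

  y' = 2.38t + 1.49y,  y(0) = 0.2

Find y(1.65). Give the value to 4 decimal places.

3.9546

Euler: y_{n+1} = y_n + h·f(t_n, y_n).
t=0.000000, y=0.200000: f=0.298000 → y ← 0.200000 + 0.55·0.298000 = 0.363900
t=0.550000, y=0.363900: f=1.851211 → y ← 0.363900 + 0.55·1.851211 = 1.382066
t=1.100000, y=1.382066: f=4.677278 → y ← 1.382066 + 0.55·4.677278 = 3.954569
y(1.65) ≈ 3.9546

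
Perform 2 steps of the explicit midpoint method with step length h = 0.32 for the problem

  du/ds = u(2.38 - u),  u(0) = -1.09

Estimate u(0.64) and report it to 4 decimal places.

-20.8018

Midpoint: k1 = f(s_n, u_n); k2 = f(s_n + h/2, u_n + (h/2)·k1); u_{n+1} = u_n + h·k2.
s=0.000000, u=-1.090000:
  k1 = f(0.000000, -1.090000) = -3.782300
  k2 = f(0.160000, -1.695168) = -6.908094
  u ← -1.090000 + 0.32·(-6.908094) = -3.300590
s=0.320000, u=-3.300590:
  k1 = f(0.320000, -3.300590) = -18.749300
  k2 = f(0.480000, -6.300478) = -54.691165
  u ← -3.300590 + 0.32·(-54.691165) = -20.801763
u(0.64) ≈ -20.8018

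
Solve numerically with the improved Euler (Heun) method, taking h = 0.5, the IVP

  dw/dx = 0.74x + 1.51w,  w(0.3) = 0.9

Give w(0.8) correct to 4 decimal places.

2.0814

Heun: k1 = f(x_n, w_n); k2 = f(x_n + h, w_n + h·k1); w_{n+1} = w_n + (h/2)·(k1 + k2).
x=0.300000, w=0.900000:
  k1 = f(0.300000, 0.900000) = 1.581000
  k2 = f(0.800000, 1.690500) = 3.144655
  w ← 0.900000 + (0.5/2)·(1.581000 + 3.144655) = 2.081414
w(0.8) ≈ 2.0814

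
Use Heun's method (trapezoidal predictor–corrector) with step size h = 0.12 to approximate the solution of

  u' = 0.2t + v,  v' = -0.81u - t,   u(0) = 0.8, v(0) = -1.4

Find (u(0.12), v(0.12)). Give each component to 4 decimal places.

0.6288, -1.4768

Heun on (u,v): k1 = f(t_n, state_n); k2 = f(t_n + h, state_n + h·k1); state_{n+1} = state_n + (h/2)·(k1 + k2).
0.000000: (0.800000, -1.400000)
  k1 = (-1.400000, -0.648000)
  predictor → (0.632000, -1.477760)
  k2 = (-1.453760, -0.631920)
  → (0.628774, -1.476795)
(u(0.12), v(0.12)) ≈ (0.6288, -1.4768)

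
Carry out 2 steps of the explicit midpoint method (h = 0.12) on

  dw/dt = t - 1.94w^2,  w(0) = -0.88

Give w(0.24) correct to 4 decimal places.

Midpoint: k1 = f(t_n, w_n); k2 = f(t_n + h/2, w_n + (h/2)·k1); w_{n+1} = w_n + h·k2.
t=0.000000, w=-0.880000:
  k1 = f(0.000000, -0.880000) = -1.502336
  k2 = f(0.060000, -0.970140) = -1.765874
  w ← -0.880000 + 0.12·(-1.765874) = -1.091905
t=0.120000, w=-1.091905:
  k1 = f(0.120000, -1.091905) = -2.192977
  k2 = f(0.180000, -1.223483) = -2.724009
  w ← -1.091905 + 0.12·(-2.724009) = -1.418786
w(0.24) ≈ -1.4188

-1.4188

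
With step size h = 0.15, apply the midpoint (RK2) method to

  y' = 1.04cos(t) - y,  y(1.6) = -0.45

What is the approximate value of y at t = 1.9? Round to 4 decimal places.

-0.3846

Midpoint: k1 = f(t_n, y_n); k2 = f(t_n + h/2, y_n + (h/2)·k1); y_{n+1} = y_n + h·k2.
t=1.600000, y=-0.450000:
  k1 = f(1.600000, -0.450000) = 0.419632
  k2 = f(1.675000, -0.418528) = 0.310352
  y ← -0.450000 + 0.15·0.310352 = -0.403447
t=1.750000, y=-0.403447:
  k1 = f(1.750000, -0.403447) = 0.218071
  k2 = f(1.825000, -0.387092) = 0.125558
  y ← -0.403447 + 0.15·0.125558 = -0.384614
y(1.9) ≈ -0.3846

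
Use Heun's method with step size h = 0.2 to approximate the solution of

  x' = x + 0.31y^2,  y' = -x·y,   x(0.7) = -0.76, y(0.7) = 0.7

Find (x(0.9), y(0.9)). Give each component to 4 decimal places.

-0.8888, 0.8243

Heun on (x,y): k1 = f(t_n, state_n); k2 = f(t_n + h, state_n + h·k1); state_{n+1} = state_n + (h/2)·(k1 + k2).
0.700000: (-0.760000, 0.700000)
  k1 = (-0.608100, 0.532000)
  predictor → (-0.881620, 0.806400)
  k2 = (-0.680033, 0.710938)
  → (-0.888813, 0.824294)
(x(0.9), y(0.9)) ≈ (-0.8888, 0.8243)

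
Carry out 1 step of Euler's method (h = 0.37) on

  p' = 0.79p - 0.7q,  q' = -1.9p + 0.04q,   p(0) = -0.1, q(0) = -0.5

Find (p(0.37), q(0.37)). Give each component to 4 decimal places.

0.0003, -0.4371

Euler on (p,q): p_{n+1} = p_n + h·p', q_{n+1} = q_n + h·q'.
0.000000: (-0.100000, -0.500000); f=(0.271000, 0.170000) → (0.000270, -0.437100)
(p(0.37), q(0.37)) ≈ (0.0003, -0.4371)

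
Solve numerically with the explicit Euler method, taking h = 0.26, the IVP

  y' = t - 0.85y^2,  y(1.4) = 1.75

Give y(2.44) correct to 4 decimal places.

Euler: y_{n+1} = y_n + h·f(t_n, y_n).
t=1.400000, y=1.750000: f=-1.203125 → y ← 1.750000 + 0.26·(-1.203125) = 1.437188
t=1.660000, y=1.437188: f=-0.095682 → y ← 1.437188 + 0.26·(-0.095682) = 1.412310
t=1.920000, y=1.412310: f=0.224573 → y ← 1.412310 + 0.26·0.224573 = 1.470699
t=2.180000, y=1.470699: f=0.341487 → y ← 1.470699 + 0.26·0.341487 = 1.559486
y(2.44) ≈ 1.5595

1.5595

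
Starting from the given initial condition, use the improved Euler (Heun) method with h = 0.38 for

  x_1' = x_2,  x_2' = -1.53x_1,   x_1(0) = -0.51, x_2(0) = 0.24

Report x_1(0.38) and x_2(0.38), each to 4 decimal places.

-0.3625, 0.5100

Heun on (x_1,x_2): k1 = f(s_n, state_n); k2 = f(s_n + h, state_n + h·k1); state_{n+1} = state_n + (h/2)·(k1 + k2).
0.000000: (-0.510000, 0.240000)
  k1 = (0.240000, 0.780300)
  predictor → (-0.418800, 0.536514)
  k2 = (0.536514, 0.640764)
  → (-0.362462, 0.510002)
(x_1(0.38), x_2(0.38)) ≈ (-0.3625, 0.5100)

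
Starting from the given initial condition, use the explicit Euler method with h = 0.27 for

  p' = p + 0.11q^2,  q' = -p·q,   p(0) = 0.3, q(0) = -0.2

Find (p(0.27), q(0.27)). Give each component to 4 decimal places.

Euler on (p,q): p_{n+1} = p_n + h·p', q_{n+1} = q_n + h·q'.
0.000000: (0.300000, -0.200000); f=(0.304400, 0.060000) → (0.382188, -0.183800)
(p(0.27), q(0.27)) ≈ (0.3822, -0.1838)

0.3822, -0.1838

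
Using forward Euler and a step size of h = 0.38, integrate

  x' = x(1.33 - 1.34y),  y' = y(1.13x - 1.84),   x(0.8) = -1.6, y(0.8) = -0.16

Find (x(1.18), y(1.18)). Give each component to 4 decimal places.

-2.5390, 0.0618

Euler on (x,y): x_{n+1} = x_n + h·x', y_{n+1} = y_n + h·y'.
0.800000: (-1.600000, -0.160000); f=(-2.471040, 0.583680) → (-2.538995, 0.061798)
(x(1.18), y(1.18)) ≈ (-2.5390, 0.0618)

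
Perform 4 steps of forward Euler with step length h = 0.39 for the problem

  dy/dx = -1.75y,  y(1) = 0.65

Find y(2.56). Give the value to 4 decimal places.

Euler: y_{n+1} = y_n + h·f(x_n, y_n).
x=1.000000, y=0.650000: f=-1.137500 → y ← 0.650000 + 0.39·(-1.137500) = 0.206375
x=1.390000, y=0.206375: f=-0.361156 → y ← 0.206375 + 0.39·(-0.361156) = 0.065524
x=1.780000, y=0.065524: f=-0.114667 → y ← 0.065524 + 0.39·(-0.114667) = 0.020804
x=2.170000, y=0.020804: f=-0.036407 → y ← 0.020804 + 0.39·(-0.036407) = 0.006605
y(2.56) ≈ 0.0066

0.0066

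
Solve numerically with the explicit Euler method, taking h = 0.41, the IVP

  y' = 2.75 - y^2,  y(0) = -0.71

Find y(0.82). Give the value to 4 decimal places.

1.3201

Euler: y_{n+1} = y_n + h·f(x_n, y_n).
x=0.000000, y=-0.710000: f=2.245900 → y ← -0.710000 + 0.41·2.245900 = 0.210819
x=0.410000, y=0.210819: f=2.705555 → y ← 0.210819 + 0.41·2.705555 = 1.320097
y(0.82) ≈ 1.3201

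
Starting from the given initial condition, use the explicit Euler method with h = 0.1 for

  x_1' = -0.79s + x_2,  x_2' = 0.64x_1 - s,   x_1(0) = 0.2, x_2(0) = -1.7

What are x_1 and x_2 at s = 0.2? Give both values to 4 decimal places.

-0.1466, -1.6953

Euler on (x_1,x_2): x_1_{n+1} = x_1_n + h·x_1', x_2_{n+1} = x_2_n + h·x_2'.
0.000000: (0.200000, -1.700000); f=(-1.700000, 0.128000) → (0.030000, -1.687200)
0.100000: (0.030000, -1.687200); f=(-1.766200, -0.080800) → (-0.146620, -1.695280)
(x_1(0.2), x_2(0.2)) ≈ (-0.1466, -1.6953)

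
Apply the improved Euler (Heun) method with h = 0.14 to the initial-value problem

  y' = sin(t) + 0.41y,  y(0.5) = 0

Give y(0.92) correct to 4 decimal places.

0.2934

Heun: k1 = f(t_n, y_n); k2 = f(t_n + h, y_n + h·k1); y_{n+1} = y_n + (h/2)·(k1 + k2).
t=0.500000, y=0.000000:
  k1 = f(0.500000, 0.000000) = 0.479426
  k2 = f(0.640000, 0.067120) = 0.624714
  y ← 0.000000 + (0.14/2)·(0.479426 + 0.624714) = 0.077290
t=0.640000, y=0.077290:
  k1 = f(0.640000, 0.077290) = 0.628884
  k2 = f(0.780000, 0.165334) = 0.771066
  y ← 0.077290 + (0.14/2)·(0.628884 + 0.771066) = 0.175286
t=0.780000, y=0.175286:
  k1 = f(0.780000, 0.175286) = 0.775147
  k2 = f(0.920000, 0.283807) = 0.911962
  y ← 0.175286 + (0.14/2)·(0.775147 + 0.911962) = 0.293384
y(0.92) ≈ 0.2934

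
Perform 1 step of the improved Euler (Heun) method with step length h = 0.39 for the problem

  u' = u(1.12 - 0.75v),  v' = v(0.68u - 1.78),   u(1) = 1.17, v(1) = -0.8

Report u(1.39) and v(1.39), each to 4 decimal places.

Heun on (u,v): k1 = f(x_n, state_n); k2 = f(x_n + h, state_n + h·k1); state_{n+1} = state_n + (h/2)·(k1 + k2).
1.000000: (1.170000, -0.800000)
  k1 = (2.012400, 0.787520)
  predictor → (1.954836, -0.492867)
  k2 = (2.912022, 0.222141)
  → (2.130262, -0.603116)
(u(1.39), v(1.39)) ≈ (2.1303, -0.6031)

2.1303, -0.6031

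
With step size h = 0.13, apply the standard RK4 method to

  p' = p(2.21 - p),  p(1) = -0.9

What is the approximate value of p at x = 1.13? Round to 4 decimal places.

RK4: k1 = f(x_n, p_n); k2 = f(x_n + h/2, p_n + (h/2)·k1); k3 = f(x_n + h/2, p_n + (h/2)·k2); k4 = f(x_n + h, p_n + h·k3); p_{n+1} = p_n + (h/6)·(k1 + 2k2 + 2k3 + k4).
x=1.000000, p=-0.900000:
  k1 = f(1.000000, -0.900000) = -2.799000
  k2 = f(1.065000, -1.081935) = -3.561660
  k3 = f(1.065000, -1.131508) = -3.780942
  k4 = f(1.130000, -1.391523) = -5.011600
  p ← -0.900000 + (0.13/6)·(k1 + 2k2 + 2k3 + k4) = -1.387409
p(1.13) ≈ -1.3874

-1.3874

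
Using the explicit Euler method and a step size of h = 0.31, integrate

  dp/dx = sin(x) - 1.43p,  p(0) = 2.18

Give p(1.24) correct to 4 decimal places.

Euler: p_{n+1} = p_n + h·f(x_n, p_n).
x=0.000000, p=2.180000: f=-3.117400 → p ← 2.180000 + 0.31·(-3.117400) = 1.213606
x=0.310000, p=1.213606: f=-1.430398 → p ← 1.213606 + 0.31·(-1.430398) = 0.770183
x=0.620000, p=0.770183: f=-0.520326 → p ← 0.770183 + 0.31·(-0.520326) = 0.608882
x=0.930000, p=0.608882: f=-0.069081 → p ← 0.608882 + 0.31·(-0.069081) = 0.587467
p(1.24) ≈ 0.5875

0.5875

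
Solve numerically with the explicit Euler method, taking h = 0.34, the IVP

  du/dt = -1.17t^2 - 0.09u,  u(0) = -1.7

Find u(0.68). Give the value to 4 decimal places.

-1.6435

Euler: u_{n+1} = u_n + h·f(t_n, u_n).
t=0.000000, u=-1.700000: f=0.153000 → u ← -1.700000 + 0.34·0.153000 = -1.647980
t=0.340000, u=-1.647980: f=0.013066 → u ← -1.647980 + 0.34·0.013066 = -1.643537
u(0.68) ≈ -1.6435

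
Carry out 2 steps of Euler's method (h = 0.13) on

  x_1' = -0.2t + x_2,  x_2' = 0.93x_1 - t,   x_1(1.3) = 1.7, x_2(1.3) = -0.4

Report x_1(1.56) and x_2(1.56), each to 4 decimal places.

1.5298, -0.3542

Euler on (x_1,x_2): x_1_{n+1} = x_1_n + h·x_1', x_2_{n+1} = x_2_n + h·x_2'.
1.300000: (1.700000, -0.400000); f=(-0.660000, 0.281000) → (1.614200, -0.363470)
1.430000: (1.614200, -0.363470); f=(-0.649470, 0.071206) → (1.529769, -0.354213)
(x_1(1.56), x_2(1.56)) ≈ (1.5298, -0.3542)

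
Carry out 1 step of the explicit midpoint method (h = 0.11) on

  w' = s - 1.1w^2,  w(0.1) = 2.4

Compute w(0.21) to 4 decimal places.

Midpoint: k1 = f(s_n, w_n); k2 = f(s_n + h/2, w_n + (h/2)·k1); w_{n+1} = w_n + h·k2.
s=0.100000, w=2.400000:
  k1 = f(0.100000, 2.400000) = -6.236000
  k2 = f(0.155000, 2.057020) = -4.499464
  w ← 2.400000 + 0.11·(-4.499464) = 1.905059
w(0.21) ≈ 1.9051

1.9051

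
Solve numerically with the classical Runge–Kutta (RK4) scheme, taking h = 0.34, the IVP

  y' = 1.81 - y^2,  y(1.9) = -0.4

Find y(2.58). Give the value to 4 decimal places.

0.7298

RK4: k1 = f(x_n, y_n); k2 = f(x_n + h/2, y_n + (h/2)·k1); k3 = f(x_n + h/2, y_n + (h/2)·k2); k4 = f(x_n + h, y_n + h·k3); y_{n+1} = y_n + (h/6)·(k1 + 2k2 + 2k3 + k4).
x=1.900000, y=-0.400000:
  k1 = f(1.900000, -0.400000) = 1.650000
  k2 = f(2.070000, -0.119500) = 1.795720
  k3 = f(2.070000, -0.094728) = 1.801027
  k4 = f(2.240000, 0.212349) = 1.764908
  y ← -0.400000 + (0.34/6)·(k1 + 2k2 + 2k3 + k4) = 0.201143
x=2.240000, y=0.201143:
  k1 = f(2.240000, 0.201143) = 1.769542
  k2 = f(2.410000, 0.501965) = 1.558031
  k3 = f(2.410000, 0.466008) = 1.592837
  k4 = f(2.580000, 0.742707) = 1.258386
  y ← 0.201143 + (0.34/6)·(k1 + 2k2 + 2k3 + k4) = 0.729824
y(2.58) ≈ 0.7298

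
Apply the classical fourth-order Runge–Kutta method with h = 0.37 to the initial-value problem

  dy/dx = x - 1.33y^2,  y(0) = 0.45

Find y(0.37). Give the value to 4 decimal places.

0.4286

RK4: k1 = f(x_n, y_n); k2 = f(x_n + h/2, y_n + (h/2)·k1); k3 = f(x_n + h/2, y_n + (h/2)·k2); k4 = f(x_n + h, y_n + h·k3); y_{n+1} = y_n + (h/6)·(k1 + 2k2 + 2k3 + k4).
x=0.000000, y=0.450000:
  k1 = f(0.000000, 0.450000) = -0.269325
  k2 = f(0.185000, 0.400175) = -0.027986
  k3 = f(0.185000, 0.444823) = -0.078163
  k4 = f(0.370000, 0.421080) = 0.134180
  y ← 0.450000 + (0.37/6)·(k1 + 2k2 + 2k3 + k4) = 0.428574
y(0.37) ≈ 0.4286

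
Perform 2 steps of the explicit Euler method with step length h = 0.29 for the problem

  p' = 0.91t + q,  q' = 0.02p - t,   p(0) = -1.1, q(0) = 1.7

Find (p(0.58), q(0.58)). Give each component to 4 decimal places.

-0.0393, 1.6060

Euler on (p,q): p_{n+1} = p_n + h·p', q_{n+1} = q_n + h·q'.
0.000000: (-1.100000, 1.700000); f=(1.700000, -0.022000) → (-0.607000, 1.693620)
0.290000: (-0.607000, 1.693620); f=(1.957520, -0.302140) → (-0.039319, 1.605999)
(p(0.58), q(0.58)) ≈ (-0.0393, 1.6060)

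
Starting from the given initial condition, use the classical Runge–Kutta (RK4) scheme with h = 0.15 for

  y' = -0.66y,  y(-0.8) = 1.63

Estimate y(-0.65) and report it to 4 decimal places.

RK4: k1 = f(x_n, y_n); k2 = f(x_n + h/2, y_n + (h/2)·k1); k3 = f(x_n + h/2, y_n + (h/2)·k2); k4 = f(x_n + h, y_n + h·k3); y_{n+1} = y_n + (h/6)·(k1 + 2k2 + 2k3 + k4).
x=-0.800000, y=1.630000:
  k1 = f(-0.800000, 1.630000) = -1.075800
  k2 = f(-0.725000, 1.549315) = -1.022548
  k3 = f(-0.725000, 1.553309) = -1.025184
  k4 = f(-0.650000, 1.476222) = -0.974307
  y ← 1.630000 + (0.15/6)·(k1 + 2k2 + 2k3 + k4) = 1.476361
y(-0.65) ≈ 1.4764

1.4764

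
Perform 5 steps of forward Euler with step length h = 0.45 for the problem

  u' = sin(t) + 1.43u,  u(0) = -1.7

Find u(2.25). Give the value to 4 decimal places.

Euler: u_{n+1} = u_n + h·f(t_n, u_n).
t=0.000000, u=-1.700000: f=-2.431000 → u ← -1.700000 + 0.45·(-2.431000) = -2.793950
t=0.450000, u=-2.793950: f=-3.560383 → u ← -2.793950 + 0.45·(-3.560383) = -4.396122
t=0.900000, u=-4.396122: f=-5.503128 → u ← -4.396122 + 0.45·(-5.503128) = -6.872530
t=1.350000, u=-6.872530: f=-8.851994 → u ← -6.872530 + 0.45·(-8.851994) = -10.855927
t=1.800000, u=-10.855927: f=-14.550129 → u ← -10.855927 + 0.45·(-14.550129) = -17.403485
u(2.25) ≈ -17.4035

-17.4035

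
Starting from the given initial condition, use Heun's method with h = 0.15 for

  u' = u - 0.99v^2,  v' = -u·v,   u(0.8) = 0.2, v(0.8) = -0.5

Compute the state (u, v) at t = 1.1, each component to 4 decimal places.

0.1880, -0.4718

Heun on (u,v): k1 = f(t_n, state_n); k2 = f(t_n + h, state_n + h·k1); state_{n+1} = state_n + (h/2)·(k1 + k2).
0.800000: (0.200000, -0.500000)
  k1 = (-0.047500, 0.100000)
  predictor → (0.192875, -0.485000)
  k2 = (-0.039998, 0.093544)
  → (0.193438, -0.485484)
0.950000: (0.193438, -0.485484)
  k1 = (-0.039900, 0.093911)
  predictor → (0.187453, -0.471398)
  k2 = (-0.032541, 0.088365)
  → (0.188005, -0.471813)
(u(1.1), v(1.1)) ≈ (0.1880, -0.4718)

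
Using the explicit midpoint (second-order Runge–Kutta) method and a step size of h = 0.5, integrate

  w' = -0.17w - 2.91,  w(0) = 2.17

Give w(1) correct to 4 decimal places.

-0.8418

Midpoint: k1 = f(x_n, w_n); k2 = f(x_n + h/2, w_n + (h/2)·k1); w_{n+1} = w_n + h·k2.
x=0.000000, w=2.170000:
  k1 = f(0.000000, 2.170000) = -3.278900
  k2 = f(0.250000, 1.350275) = -3.139547
  w ← 2.170000 + 0.5·(-3.139547) = 0.600227
x=0.500000, w=0.600227:
  k1 = f(0.500000, 0.600227) = -3.012039
  k2 = f(0.750000, -0.152783) = -2.884027
  w ← 0.600227 + 0.5·(-2.884027) = -0.841787
w(1) ≈ -0.8418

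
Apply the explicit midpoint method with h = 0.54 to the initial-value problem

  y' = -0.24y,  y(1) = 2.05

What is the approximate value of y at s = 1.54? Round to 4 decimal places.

Midpoint: k1 = f(s_n, y_n); k2 = f(s_n + h/2, y_n + (h/2)·k1); y_{n+1} = y_n + h·k2.
s=1.000000, y=2.050000:
  k1 = f(1.000000, 2.050000) = -0.492000
  k2 = f(1.270000, 1.917160) = -0.460118
  y ← 2.050000 + 0.54·(-0.460118) = 1.801536
y(1.54) ≈ 1.8015

1.8015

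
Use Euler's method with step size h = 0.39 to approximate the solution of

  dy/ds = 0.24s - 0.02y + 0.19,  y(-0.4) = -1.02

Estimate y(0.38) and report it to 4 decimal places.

Euler: y_{n+1} = y_n + h·f(s_n, y_n).
s=-0.400000, y=-1.020000: f=0.114400 → y ← -1.020000 + 0.39·0.114400 = -0.975384
s=-0.010000, y=-0.975384: f=0.207108 → y ← -0.975384 + 0.39·0.207108 = -0.894612
y(0.38) ≈ -0.8946

-0.8946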